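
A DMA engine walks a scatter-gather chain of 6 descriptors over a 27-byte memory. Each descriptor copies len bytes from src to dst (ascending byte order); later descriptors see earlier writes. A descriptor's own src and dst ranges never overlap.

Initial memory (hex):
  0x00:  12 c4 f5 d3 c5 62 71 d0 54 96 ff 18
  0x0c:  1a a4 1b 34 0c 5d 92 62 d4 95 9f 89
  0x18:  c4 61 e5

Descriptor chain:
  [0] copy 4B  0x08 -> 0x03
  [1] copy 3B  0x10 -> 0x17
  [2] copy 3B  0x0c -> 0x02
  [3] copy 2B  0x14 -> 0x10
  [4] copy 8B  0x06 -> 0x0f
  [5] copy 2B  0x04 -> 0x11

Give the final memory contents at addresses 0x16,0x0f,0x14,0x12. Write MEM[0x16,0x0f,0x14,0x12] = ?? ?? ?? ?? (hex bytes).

MEM[0x16,0x0f,0x14,0x12] = a4 18 18 ff

D0: mem[0x03..0x06] <- [54 96 ff 18]
D1: mem[0x17..0x19] <- [0c 5d 92]
D2: mem[0x02..0x04] <- [1a a4 1b]
D3: mem[0x10..0x11] <- [d4 95]
D4: mem[0x0f..0x16] <- [18 d0 54 96 ff 18 1a a4]
D5: mem[0x11..0x12] <- [1b ff]
query mem[0x16]=0xa4, mem[0x0f]=0x18, mem[0x14]=0x18, mem[0x12]=0xff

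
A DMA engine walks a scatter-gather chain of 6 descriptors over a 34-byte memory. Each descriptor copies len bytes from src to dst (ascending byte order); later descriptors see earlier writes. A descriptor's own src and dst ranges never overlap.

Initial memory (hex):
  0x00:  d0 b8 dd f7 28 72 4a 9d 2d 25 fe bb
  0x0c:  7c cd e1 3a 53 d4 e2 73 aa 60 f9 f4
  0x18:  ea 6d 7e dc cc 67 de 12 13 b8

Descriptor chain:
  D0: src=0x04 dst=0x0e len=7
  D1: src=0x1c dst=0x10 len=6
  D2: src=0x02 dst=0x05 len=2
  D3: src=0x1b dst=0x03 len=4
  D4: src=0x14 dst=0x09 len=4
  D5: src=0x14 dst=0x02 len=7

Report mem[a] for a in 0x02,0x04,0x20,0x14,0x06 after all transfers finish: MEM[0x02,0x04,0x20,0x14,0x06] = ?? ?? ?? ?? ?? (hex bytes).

#0 dst[0x0e+7] := {0x28,0x72,0x4a,0x9d,0x2d,0x25,0xfe}
#1 dst[0x10+6] := {0xcc,0x67,0xde,0x12,0x13,0xb8}
#2 dst[0x05+2] := {0xdd,0xf7}
#3 dst[0x03+4] := {0xdc,0xcc,0x67,0xde}
#4 dst[0x09+4] := {0x13,0xb8,0xf9,0xf4}
#5 dst[0x02+7] := {0x13,0xb8,0xf9,0xf4,0xea,0x6d,0x7e}
query mem[0x02]=0x13, mem[0x04]=0xf9, mem[0x20]=0x13, mem[0x14]=0x13, mem[0x06]=0xea

MEM[0x02,0x04,0x20,0x14,0x06] = 13 f9 13 13 ea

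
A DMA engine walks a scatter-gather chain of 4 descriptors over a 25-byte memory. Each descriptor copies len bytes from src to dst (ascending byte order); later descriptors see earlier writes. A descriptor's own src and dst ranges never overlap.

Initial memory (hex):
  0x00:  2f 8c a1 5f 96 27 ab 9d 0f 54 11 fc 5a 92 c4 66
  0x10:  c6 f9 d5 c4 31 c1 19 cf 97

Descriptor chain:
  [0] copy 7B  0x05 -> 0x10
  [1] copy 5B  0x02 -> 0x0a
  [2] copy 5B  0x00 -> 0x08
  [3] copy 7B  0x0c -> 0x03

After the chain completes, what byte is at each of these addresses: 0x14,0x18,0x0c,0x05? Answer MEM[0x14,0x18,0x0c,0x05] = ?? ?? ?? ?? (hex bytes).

  after D0: wrote 7B at 0x10 = 27ab9d0f5411fc
  after D1: wrote 5B at 0x0a = a15f9627ab
  after D2: wrote 5B at 0x08 = 2f8ca15f96
  after D3: wrote 7B at 0x03 = 9627ab6627ab9d
query mem[0x14]=0x54, mem[0x18]=0x97, mem[0x0c]=0x96, mem[0x05]=0xab

MEM[0x14,0x18,0x0c,0x05] = 54 97 96 ab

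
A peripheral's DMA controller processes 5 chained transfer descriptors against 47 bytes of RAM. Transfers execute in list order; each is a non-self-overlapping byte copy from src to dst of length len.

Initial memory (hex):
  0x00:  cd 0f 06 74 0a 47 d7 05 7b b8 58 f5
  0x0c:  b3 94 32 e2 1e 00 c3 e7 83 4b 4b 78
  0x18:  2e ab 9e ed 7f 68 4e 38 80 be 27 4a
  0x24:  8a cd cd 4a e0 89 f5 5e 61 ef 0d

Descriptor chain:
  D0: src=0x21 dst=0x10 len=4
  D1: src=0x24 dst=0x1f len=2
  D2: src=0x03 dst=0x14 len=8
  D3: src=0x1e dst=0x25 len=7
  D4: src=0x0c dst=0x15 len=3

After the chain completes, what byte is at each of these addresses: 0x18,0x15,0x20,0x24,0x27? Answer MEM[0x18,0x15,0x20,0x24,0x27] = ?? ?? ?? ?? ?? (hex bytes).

#0 dst[0x10+4] := {0xbe,0x27,0x4a,0x8a}
#1 dst[0x1f+2] := {0x8a,0xcd}
#2 dst[0x14+8] := {0x74,0x0a,0x47,0xd7,0x05,0x7b,0xb8,0x58}
#3 dst[0x25+7] := {0x4e,0x8a,0xcd,0xbe,0x27,0x4a,0x8a}
#4 dst[0x15+3] := {0xb3,0x94,0x32}
query mem[0x18]=0x05, mem[0x15]=0xb3, mem[0x20]=0xcd, mem[0x24]=0x8a, mem[0x27]=0xcd

MEM[0x18,0x15,0x20,0x24,0x27] = 05 b3 cd 8a cd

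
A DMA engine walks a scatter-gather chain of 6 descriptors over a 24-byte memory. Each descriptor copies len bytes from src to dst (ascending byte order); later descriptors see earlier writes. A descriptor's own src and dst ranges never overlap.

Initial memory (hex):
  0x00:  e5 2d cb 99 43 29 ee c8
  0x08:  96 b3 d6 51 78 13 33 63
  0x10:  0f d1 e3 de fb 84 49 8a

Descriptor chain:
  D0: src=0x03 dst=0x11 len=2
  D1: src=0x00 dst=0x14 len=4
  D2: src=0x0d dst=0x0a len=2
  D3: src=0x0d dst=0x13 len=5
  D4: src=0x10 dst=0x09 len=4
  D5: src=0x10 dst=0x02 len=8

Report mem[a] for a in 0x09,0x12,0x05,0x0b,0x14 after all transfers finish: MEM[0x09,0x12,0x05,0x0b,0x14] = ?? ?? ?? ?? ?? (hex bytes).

#0 dst[0x11+2] := {0x99,0x43}
#1 dst[0x14+4] := {0xe5,0x2d,0xcb,0x99}
#2 dst[0x0a+2] := {0x13,0x33}
#3 dst[0x13+5] := {0x13,0x33,0x63,0x0f,0x99}
#4 dst[0x09+4] := {0x0f,0x99,0x43,0x13}
#5 dst[0x02+8] := {0x0f,0x99,0x43,0x13,0x33,0x63,0x0f,0x99}
query mem[0x09]=0x99, mem[0x12]=0x43, mem[0x05]=0x13, mem[0x0b]=0x43, mem[0x14]=0x33

MEM[0x09,0x12,0x05,0x0b,0x14] = 99 43 13 43 33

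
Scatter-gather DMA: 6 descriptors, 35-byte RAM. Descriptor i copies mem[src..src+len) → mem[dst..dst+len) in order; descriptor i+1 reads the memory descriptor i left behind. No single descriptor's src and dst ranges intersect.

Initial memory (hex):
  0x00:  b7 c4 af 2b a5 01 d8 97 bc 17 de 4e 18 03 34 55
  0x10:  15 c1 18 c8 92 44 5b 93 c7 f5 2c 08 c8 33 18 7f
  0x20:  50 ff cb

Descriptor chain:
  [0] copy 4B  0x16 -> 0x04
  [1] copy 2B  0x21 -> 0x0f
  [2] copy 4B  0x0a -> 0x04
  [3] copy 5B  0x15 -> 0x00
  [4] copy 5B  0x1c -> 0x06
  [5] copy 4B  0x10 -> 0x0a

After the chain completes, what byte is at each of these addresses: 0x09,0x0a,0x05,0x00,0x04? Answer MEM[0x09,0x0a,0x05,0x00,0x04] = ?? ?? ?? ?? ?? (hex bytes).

  after D0: wrote 4B at 0x04 = 5b93c7f5
  after D1: wrote 2B at 0x0f = ffcb
  after D2: wrote 4B at 0x04 = de4e1803
  after D3: wrote 5B at 0x00 = 445b93c7f5
  after D4: wrote 5B at 0x06 = c833187f50
  after D5: wrote 4B at 0x0a = cbc118c8
query mem[0x09]=0x7f, mem[0x0a]=0xcb, mem[0x05]=0x4e, mem[0x00]=0x44, mem[0x04]=0xf5

MEM[0x09,0x0a,0x05,0x00,0x04] = 7f cb 4e 44 f5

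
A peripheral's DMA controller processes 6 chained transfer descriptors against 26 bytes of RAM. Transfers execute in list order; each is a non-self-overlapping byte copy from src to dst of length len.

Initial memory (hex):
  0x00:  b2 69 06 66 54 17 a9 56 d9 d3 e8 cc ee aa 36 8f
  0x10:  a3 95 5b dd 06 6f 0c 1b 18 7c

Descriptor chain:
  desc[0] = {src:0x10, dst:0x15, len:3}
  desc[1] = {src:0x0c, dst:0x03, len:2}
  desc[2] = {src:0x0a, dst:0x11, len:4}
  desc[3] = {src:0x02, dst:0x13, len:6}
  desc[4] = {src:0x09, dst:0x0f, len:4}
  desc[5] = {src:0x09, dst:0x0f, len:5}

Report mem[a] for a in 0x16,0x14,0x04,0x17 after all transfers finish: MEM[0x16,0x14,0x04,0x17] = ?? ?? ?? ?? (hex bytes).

D0: mem[0x15..0x17] <- [a3 95 5b]
D1: mem[0x03..0x04] <- [ee aa]
D2: mem[0x11..0x14] <- [e8 cc ee aa]
D3: mem[0x13..0x18] <- [06 ee aa 17 a9 56]
D4: mem[0x0f..0x12] <- [d3 e8 cc ee]
D5: mem[0x0f..0x13] <- [d3 e8 cc ee aa]
query mem[0x16]=0x17, mem[0x14]=0xee, mem[0x04]=0xaa, mem[0x17]=0xa9

MEM[0x16,0x14,0x04,0x17] = 17 ee aa a9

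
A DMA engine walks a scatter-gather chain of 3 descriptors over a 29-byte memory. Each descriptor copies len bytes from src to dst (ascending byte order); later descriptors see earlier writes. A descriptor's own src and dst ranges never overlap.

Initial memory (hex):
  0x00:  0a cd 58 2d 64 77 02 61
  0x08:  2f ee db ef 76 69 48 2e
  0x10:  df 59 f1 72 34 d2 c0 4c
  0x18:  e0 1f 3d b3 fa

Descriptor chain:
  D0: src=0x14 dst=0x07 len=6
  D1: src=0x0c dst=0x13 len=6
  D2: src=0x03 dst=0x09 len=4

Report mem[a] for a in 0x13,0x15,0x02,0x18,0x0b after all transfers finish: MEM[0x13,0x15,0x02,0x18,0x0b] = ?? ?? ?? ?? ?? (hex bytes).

D0: mem[0x07..0x0c] <- [34 d2 c0 4c e0 1f]
D1: mem[0x13..0x18] <- [1f 69 48 2e df 59]
D2: mem[0x09..0x0c] <- [2d 64 77 02]
query mem[0x13]=0x1f, mem[0x15]=0x48, mem[0x02]=0x58, mem[0x18]=0x59, mem[0x0b]=0x77

MEM[0x13,0x15,0x02,0x18,0x0b] = 1f 48 58 59 77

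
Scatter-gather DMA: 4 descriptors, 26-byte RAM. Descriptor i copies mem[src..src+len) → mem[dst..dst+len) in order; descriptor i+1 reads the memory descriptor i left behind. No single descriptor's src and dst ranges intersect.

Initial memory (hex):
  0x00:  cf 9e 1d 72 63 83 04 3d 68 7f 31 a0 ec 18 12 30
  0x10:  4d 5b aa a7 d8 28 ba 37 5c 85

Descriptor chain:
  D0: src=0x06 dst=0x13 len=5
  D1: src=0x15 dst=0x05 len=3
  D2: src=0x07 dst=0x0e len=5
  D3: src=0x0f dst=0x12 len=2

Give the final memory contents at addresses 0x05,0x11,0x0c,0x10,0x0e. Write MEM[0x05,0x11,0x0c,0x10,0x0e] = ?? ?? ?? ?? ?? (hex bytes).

  after D0: wrote 5B at 0x13 = 043d687f31
  after D1: wrote 3B at 0x05 = 687f31
  after D2: wrote 5B at 0x0e = 31687f31a0
  after D3: wrote 2B at 0x12 = 687f
query mem[0x05]=0x68, mem[0x11]=0x31, mem[0x0c]=0xec, mem[0x10]=0x7f, mem[0x0e]=0x31

MEM[0x05,0x11,0x0c,0x10,0x0e] = 68 31 ec 7f 31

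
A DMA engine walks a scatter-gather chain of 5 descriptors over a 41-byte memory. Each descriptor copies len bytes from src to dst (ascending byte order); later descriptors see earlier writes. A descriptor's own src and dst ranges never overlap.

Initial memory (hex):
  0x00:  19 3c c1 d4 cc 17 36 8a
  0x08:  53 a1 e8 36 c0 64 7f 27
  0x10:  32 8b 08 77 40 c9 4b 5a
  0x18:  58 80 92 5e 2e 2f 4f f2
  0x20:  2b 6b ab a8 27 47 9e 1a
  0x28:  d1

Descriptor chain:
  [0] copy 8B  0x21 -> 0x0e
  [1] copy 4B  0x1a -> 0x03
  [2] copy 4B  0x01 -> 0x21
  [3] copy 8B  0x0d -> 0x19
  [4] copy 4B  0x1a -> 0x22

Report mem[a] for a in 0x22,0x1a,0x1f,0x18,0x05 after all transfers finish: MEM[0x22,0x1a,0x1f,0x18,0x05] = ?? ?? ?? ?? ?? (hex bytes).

MEM[0x22,0x1a,0x1f,0x18,0x05] = 6b 6b 9e 58 2e

D0: mem[0x0e..0x15] <- [6b ab a8 27 47 9e 1a d1]
D1: mem[0x03..0x06] <- [92 5e 2e 2f]
D2: mem[0x21..0x24] <- [3c c1 92 5e]
D3: mem[0x19..0x20] <- [64 6b ab a8 27 47 9e 1a]
D4: mem[0x22..0x25] <- [6b ab a8 27]
query mem[0x22]=0x6b, mem[0x1a]=0x6b, mem[0x1f]=0x9e, mem[0x18]=0x58, mem[0x05]=0x2e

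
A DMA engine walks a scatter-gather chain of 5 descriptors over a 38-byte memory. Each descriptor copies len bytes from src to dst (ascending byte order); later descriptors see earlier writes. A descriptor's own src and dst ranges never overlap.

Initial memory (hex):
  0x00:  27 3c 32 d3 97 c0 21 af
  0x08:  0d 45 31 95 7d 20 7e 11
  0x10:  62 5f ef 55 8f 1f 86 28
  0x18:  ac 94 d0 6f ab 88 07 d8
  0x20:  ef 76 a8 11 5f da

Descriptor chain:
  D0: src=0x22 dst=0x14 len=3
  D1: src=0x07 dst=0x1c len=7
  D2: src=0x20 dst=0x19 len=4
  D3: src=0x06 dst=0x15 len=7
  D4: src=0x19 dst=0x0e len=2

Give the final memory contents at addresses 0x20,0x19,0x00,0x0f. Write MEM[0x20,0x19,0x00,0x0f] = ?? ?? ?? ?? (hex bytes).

MEM[0x20,0x19,0x00,0x0f] = 95 31 27 95

D0: mem[0x14..0x16] <- [a8 11 5f]
D1: mem[0x1c..0x22] <- [af 0d 45 31 95 7d 20]
D2: mem[0x19..0x1c] <- [95 7d 20 11]
D3: mem[0x15..0x1b] <- [21 af 0d 45 31 95 7d]
D4: mem[0x0e..0x0f] <- [31 95]
query mem[0x20]=0x95, mem[0x19]=0x31, mem[0x00]=0x27, mem[0x0f]=0x95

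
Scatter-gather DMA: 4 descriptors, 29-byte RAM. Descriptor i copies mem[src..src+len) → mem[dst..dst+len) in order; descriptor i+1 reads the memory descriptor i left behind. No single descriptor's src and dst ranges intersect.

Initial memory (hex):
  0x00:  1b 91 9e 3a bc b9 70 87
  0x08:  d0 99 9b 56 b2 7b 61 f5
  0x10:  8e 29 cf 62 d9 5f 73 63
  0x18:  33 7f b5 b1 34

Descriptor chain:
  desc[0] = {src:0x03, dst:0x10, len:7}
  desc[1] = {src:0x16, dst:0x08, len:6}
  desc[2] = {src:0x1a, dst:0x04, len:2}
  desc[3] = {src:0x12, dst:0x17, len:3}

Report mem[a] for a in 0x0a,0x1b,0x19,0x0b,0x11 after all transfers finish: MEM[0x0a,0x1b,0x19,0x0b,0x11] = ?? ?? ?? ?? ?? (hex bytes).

D0: mem[0x10..0x16] <- [3a bc b9 70 87 d0 99]
D1: mem[0x08..0x0d] <- [99 63 33 7f b5 b1]
D2: mem[0x04..0x05] <- [b5 b1]
D3: mem[0x17..0x19] <- [b9 70 87]
query mem[0x0a]=0x33, mem[0x1b]=0xb1, mem[0x19]=0x87, mem[0x0b]=0x7f, mem[0x11]=0xbc

MEM[0x0a,0x1b,0x19,0x0b,0x11] = 33 b1 87 7f bc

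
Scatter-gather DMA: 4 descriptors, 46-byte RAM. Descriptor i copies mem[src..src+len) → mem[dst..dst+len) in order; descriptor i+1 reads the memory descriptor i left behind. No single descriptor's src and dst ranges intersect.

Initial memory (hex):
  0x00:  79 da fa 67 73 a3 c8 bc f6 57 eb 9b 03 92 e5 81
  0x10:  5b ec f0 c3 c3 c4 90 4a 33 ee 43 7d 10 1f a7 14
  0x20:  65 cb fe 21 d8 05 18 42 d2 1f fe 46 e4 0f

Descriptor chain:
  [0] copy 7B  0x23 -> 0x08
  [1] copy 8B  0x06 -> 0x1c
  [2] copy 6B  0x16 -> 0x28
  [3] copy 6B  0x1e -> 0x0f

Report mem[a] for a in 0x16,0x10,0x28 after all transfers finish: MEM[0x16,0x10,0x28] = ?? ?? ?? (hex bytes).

MEM[0x16,0x10,0x28] = 90 d8 90

[0] 0x23->0x08 len=7 : 21 d8 05 18 42 d2 1f
[1] 0x06->0x1c len=8 : c8 bc 21 d8 05 18 42 d2
[2] 0x16->0x28 len=6 : 90 4a 33 ee 43 7d
[3] 0x1e->0x0f len=6 : 21 d8 05 18 42 d2
query mem[0x16]=0x90, mem[0x10]=0xd8, mem[0x28]=0x90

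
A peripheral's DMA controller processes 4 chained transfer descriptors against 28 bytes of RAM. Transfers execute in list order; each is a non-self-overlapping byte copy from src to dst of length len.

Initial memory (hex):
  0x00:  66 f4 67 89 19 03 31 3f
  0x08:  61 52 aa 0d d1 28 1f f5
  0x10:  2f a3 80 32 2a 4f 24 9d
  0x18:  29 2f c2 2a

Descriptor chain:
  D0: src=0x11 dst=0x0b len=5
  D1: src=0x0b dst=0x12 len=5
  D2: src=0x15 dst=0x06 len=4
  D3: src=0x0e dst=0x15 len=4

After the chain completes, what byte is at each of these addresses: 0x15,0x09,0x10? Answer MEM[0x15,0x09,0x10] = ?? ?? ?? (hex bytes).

#0 dst[0x0b+5] := {0xa3,0x80,0x32,0x2a,0x4f}
#1 dst[0x12+5] := {0xa3,0x80,0x32,0x2a,0x4f}
#2 dst[0x06+4] := {0x2a,0x4f,0x9d,0x29}
#3 dst[0x15+4] := {0x2a,0x4f,0x2f,0xa3}
query mem[0x15]=0x2a, mem[0x09]=0x29, mem[0x10]=0x2f

MEM[0x15,0x09,0x10] = 2a 29 2f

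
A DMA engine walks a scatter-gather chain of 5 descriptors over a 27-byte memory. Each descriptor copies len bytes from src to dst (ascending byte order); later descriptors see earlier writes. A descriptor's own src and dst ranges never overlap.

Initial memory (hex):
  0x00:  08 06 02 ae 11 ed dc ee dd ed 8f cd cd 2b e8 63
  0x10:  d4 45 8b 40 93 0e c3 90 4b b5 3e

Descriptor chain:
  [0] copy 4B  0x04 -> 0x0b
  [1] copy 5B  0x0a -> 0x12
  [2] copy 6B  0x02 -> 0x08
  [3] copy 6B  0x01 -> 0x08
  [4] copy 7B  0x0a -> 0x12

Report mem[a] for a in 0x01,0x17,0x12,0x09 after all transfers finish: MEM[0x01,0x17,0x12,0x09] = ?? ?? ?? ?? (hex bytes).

MEM[0x01,0x17,0x12,0x09] = 06 63 ae 02

#0 dst[0x0b+4] := {0x11,0xed,0xdc,0xee}
#1 dst[0x12+5] := {0x8f,0x11,0xed,0xdc,0xee}
#2 dst[0x08+6] := {0x02,0xae,0x11,0xed,0xdc,0xee}
#3 dst[0x08+6] := {0x06,0x02,0xae,0x11,0xed,0xdc}
#4 dst[0x12+7] := {0xae,0x11,0xed,0xdc,0xee,0x63,0xd4}
query mem[0x01]=0x06, mem[0x17]=0x63, mem[0x12]=0xae, mem[0x09]=0x02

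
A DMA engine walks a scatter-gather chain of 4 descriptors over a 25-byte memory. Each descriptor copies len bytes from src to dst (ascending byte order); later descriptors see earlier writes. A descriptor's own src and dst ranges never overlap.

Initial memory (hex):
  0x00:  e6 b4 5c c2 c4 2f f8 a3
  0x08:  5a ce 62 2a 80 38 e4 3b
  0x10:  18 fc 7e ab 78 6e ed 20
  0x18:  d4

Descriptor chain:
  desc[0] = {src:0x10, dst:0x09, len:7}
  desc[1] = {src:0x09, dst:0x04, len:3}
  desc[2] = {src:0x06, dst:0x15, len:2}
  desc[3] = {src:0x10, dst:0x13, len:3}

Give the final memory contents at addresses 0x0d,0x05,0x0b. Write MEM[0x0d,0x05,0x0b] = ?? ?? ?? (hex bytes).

D0: mem[0x09..0x0f] <- [18 fc 7e ab 78 6e ed]
D1: mem[0x04..0x06] <- [18 fc 7e]
D2: mem[0x15..0x16] <- [7e a3]
D3: mem[0x13..0x15] <- [18 fc 7e]
query mem[0x0d]=0x78, mem[0x05]=0xfc, mem[0x0b]=0x7e

MEM[0x0d,0x05,0x0b] = 78 fc 7e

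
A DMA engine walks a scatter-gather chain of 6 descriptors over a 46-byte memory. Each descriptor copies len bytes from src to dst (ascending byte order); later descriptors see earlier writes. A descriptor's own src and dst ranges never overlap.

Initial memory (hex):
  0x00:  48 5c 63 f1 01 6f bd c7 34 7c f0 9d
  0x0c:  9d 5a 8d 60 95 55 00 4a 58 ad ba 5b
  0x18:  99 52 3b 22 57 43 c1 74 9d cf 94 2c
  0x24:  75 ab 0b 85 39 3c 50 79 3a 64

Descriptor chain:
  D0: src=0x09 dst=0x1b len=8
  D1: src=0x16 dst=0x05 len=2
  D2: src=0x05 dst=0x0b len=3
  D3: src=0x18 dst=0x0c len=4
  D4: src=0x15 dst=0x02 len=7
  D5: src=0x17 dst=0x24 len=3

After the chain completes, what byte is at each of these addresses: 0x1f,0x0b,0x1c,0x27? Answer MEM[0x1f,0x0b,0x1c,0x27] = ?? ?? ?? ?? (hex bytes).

D0: mem[0x1b..0x22] <- [7c f0 9d 9d 5a 8d 60 95]
D1: mem[0x05..0x06] <- [ba 5b]
D2: mem[0x0b..0x0d] <- [ba 5b c7]
D3: mem[0x0c..0x0f] <- [99 52 3b 7c]
D4: mem[0x02..0x08] <- [ad ba 5b 99 52 3b 7c]
D5: mem[0x24..0x26] <- [5b 99 52]
query mem[0x1f]=0x5a, mem[0x0b]=0xba, mem[0x1c]=0xf0, mem[0x27]=0x85

MEM[0x1f,0x0b,0x1c,0x27] = 5a ba f0 85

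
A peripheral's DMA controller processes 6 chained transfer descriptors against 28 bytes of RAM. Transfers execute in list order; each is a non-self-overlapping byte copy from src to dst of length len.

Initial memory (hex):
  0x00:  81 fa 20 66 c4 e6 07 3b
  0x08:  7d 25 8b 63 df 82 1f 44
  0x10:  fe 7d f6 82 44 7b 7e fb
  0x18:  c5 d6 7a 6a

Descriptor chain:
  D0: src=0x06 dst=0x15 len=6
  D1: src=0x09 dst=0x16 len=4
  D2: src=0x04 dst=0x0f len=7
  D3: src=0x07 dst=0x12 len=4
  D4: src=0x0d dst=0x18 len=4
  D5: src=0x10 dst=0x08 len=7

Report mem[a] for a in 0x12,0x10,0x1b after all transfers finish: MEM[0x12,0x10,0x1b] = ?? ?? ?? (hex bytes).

MEM[0x12,0x10,0x1b] = 3b e6 e6

  after D0: wrote 6B at 0x15 = 073b7d258b63
  after D1: wrote 4B at 0x16 = 258b63df
  after D2: wrote 7B at 0x0f = c4e6073b7d258b
  after D3: wrote 4B at 0x12 = 3b7d258b
  after D4: wrote 4B at 0x18 = 821fc4e6
  after D5: wrote 7B at 0x08 = e6073b7d258b25
query mem[0x12]=0x3b, mem[0x10]=0xe6, mem[0x1b]=0xe6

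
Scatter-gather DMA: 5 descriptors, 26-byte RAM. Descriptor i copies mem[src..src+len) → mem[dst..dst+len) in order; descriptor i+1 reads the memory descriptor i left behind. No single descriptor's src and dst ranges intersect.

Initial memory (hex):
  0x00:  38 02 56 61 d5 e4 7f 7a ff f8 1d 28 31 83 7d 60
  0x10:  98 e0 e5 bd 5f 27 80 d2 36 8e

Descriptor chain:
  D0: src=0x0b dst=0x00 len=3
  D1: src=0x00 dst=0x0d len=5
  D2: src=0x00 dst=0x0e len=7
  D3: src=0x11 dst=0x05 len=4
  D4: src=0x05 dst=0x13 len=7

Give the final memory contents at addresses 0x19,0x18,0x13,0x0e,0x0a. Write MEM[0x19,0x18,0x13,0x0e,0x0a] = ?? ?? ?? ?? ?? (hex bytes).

  after D0: wrote 3B at 0x00 = 283183
  after D1: wrote 5B at 0x0d = 28318361d5
  after D2: wrote 7B at 0x0e = 28318361d5e47f
  after D3: wrote 4B at 0x05 = 61d5e47f
  after D4: wrote 7B at 0x13 = 61d5e47ff81d28
query mem[0x19]=0x28, mem[0x18]=0x1d, mem[0x13]=0x61, mem[0x0e]=0x28, mem[0x0a]=0x1d

MEM[0x19,0x18,0x13,0x0e,0x0a] = 28 1d 61 28 1d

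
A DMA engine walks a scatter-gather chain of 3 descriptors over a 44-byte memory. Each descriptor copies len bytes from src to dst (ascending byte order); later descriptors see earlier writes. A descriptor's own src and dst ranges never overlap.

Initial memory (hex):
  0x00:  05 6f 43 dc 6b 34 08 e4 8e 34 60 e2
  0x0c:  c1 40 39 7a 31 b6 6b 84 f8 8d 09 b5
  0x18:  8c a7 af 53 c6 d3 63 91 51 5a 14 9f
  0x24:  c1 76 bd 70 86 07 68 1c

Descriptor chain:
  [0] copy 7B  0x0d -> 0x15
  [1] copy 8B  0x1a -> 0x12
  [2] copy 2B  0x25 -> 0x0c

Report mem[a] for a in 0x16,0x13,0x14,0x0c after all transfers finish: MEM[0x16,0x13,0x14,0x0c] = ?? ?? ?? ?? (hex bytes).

MEM[0x16,0x13,0x14,0x0c] = 63 84 c6 76

#0 dst[0x15+7] := {0x40,0x39,0x7a,0x31,0xb6,0x6b,0x84}
#1 dst[0x12+8] := {0x6b,0x84,0xc6,0xd3,0x63,0x91,0x51,0x5a}
#2 dst[0x0c+2] := {0x76,0xbd}
query mem[0x16]=0x63, mem[0x13]=0x84, mem[0x14]=0xc6, mem[0x0c]=0x76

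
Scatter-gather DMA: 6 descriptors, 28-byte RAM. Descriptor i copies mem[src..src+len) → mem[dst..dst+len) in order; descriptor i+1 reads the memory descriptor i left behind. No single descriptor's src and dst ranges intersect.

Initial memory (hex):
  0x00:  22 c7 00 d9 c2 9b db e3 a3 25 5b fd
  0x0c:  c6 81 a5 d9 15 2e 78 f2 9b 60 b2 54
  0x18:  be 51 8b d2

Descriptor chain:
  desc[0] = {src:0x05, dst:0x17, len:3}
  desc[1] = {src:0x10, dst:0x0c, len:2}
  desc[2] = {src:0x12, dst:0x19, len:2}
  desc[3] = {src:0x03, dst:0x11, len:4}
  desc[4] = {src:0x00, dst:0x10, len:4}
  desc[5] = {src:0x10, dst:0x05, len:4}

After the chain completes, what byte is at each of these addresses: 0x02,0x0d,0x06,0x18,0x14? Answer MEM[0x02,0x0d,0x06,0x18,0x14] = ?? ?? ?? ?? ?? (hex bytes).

D0: mem[0x17..0x19] <- [9b db e3]
D1: mem[0x0c..0x0d] <- [15 2e]
D2: mem[0x19..0x1a] <- [78 f2]
D3: mem[0x11..0x14] <- [d9 c2 9b db]
D4: mem[0x10..0x13] <- [22 c7 00 d9]
D5: mem[0x05..0x08] <- [22 c7 00 d9]
query mem[0x02]=0x00, mem[0x0d]=0x2e, mem[0x06]=0xc7, mem[0x18]=0xdb, mem[0x14]=0xdb

MEM[0x02,0x0d,0x06,0x18,0x14] = 00 2e c7 db db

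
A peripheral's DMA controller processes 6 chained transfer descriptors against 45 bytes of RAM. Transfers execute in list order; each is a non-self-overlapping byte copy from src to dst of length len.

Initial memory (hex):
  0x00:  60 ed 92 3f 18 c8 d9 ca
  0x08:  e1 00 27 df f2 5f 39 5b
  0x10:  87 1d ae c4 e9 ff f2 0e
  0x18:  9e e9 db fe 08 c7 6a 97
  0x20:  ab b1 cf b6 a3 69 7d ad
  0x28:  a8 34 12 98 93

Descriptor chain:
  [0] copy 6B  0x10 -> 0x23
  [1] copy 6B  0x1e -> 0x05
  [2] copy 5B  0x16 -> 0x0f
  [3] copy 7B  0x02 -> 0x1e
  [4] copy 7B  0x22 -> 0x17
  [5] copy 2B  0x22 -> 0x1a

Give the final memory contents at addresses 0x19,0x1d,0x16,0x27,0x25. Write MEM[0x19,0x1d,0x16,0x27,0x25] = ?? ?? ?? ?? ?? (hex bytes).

MEM[0x19,0x1d,0x16,0x27,0x25] = b1 ff f2 e9 ae

#0 dst[0x23+6] := {0x87,0x1d,0xae,0xc4,0xe9,0xff}
#1 dst[0x05+6] := {0x6a,0x97,0xab,0xb1,0xcf,0x87}
#2 dst[0x0f+5] := {0xf2,0x0e,0x9e,0xe9,0xdb}
#3 dst[0x1e+7] := {0x92,0x3f,0x18,0x6a,0x97,0xab,0xb1}
#4 dst[0x17+7] := {0x97,0xab,0xb1,0xae,0xc4,0xe9,0xff}
#5 dst[0x1a+2] := {0x97,0xab}
query mem[0x19]=0xb1, mem[0x1d]=0xff, mem[0x16]=0xf2, mem[0x27]=0xe9, mem[0x25]=0xae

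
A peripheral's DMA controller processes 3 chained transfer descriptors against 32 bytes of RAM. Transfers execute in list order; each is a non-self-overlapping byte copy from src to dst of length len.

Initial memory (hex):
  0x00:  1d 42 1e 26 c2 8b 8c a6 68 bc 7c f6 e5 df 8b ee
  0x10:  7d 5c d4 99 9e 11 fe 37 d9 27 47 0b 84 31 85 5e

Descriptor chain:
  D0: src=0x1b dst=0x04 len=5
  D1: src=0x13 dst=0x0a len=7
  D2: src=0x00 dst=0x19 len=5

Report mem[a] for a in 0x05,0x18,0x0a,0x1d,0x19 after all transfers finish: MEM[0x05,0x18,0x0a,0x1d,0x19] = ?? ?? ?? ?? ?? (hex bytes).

[0] 0x1b->0x04 len=5 : 0b 84 31 85 5e
[1] 0x13->0x0a len=7 : 99 9e 11 fe 37 d9 27
[2] 0x00->0x19 len=5 : 1d 42 1e 26 0b
query mem[0x05]=0x84, mem[0x18]=0xd9, mem[0x0a]=0x99, mem[0x1d]=0x0b, mem[0x19]=0x1d

MEM[0x05,0x18,0x0a,0x1d,0x19] = 84 d9 99 0b 1d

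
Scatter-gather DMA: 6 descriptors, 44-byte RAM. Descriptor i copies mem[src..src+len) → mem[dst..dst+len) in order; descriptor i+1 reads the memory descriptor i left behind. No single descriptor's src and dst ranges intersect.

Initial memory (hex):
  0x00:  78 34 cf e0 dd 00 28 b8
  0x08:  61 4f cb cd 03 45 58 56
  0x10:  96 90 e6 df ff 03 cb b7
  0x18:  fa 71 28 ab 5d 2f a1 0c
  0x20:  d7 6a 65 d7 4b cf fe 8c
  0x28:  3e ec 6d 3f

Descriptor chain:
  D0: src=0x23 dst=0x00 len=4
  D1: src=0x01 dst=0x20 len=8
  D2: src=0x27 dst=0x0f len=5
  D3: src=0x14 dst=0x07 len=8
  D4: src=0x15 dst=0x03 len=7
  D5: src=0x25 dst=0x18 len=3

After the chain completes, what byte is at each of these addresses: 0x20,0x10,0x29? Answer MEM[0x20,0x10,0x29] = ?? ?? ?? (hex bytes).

MEM[0x20,0x10,0x29] = 4b 3e ec

D0: mem[0x00..0x03] <- [d7 4b cf fe]
D1: mem[0x20..0x27] <- [4b cf fe dd 00 28 b8 61]
D2: mem[0x0f..0x13] <- [61 3e ec 6d 3f]
D3: mem[0x07..0x0e] <- [ff 03 cb b7 fa 71 28 ab]
D4: mem[0x03..0x09] <- [03 cb b7 fa 71 28 ab]
D5: mem[0x18..0x1a] <- [28 b8 61]
query mem[0x20]=0x4b, mem[0x10]=0x3e, mem[0x29]=0xec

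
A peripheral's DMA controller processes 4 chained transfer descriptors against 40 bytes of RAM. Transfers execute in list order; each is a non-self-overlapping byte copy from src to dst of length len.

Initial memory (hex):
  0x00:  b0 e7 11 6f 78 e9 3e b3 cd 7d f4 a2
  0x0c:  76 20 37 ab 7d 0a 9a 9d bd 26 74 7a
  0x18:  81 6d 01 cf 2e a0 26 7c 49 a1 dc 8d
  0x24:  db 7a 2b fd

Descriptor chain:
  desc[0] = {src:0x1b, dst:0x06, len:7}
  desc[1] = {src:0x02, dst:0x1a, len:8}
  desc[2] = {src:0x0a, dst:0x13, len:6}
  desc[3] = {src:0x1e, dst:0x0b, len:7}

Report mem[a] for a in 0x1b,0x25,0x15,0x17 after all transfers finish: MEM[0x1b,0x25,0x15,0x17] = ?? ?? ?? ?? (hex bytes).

#0 dst[0x06+7] := {0xcf,0x2e,0xa0,0x26,0x7c,0x49,0xa1}
#1 dst[0x1a+8] := {0x11,0x6f,0x78,0xe9,0xcf,0x2e,0xa0,0x26}
#2 dst[0x13+6] := {0x7c,0x49,0xa1,0x20,0x37,0xab}
#3 dst[0x0b+7] := {0xcf,0x2e,0xa0,0x26,0xdc,0x8d,0xdb}
query mem[0x1b]=0x6f, mem[0x25]=0x7a, mem[0x15]=0xa1, mem[0x17]=0x37

MEM[0x1b,0x25,0x15,0x17] = 6f 7a a1 37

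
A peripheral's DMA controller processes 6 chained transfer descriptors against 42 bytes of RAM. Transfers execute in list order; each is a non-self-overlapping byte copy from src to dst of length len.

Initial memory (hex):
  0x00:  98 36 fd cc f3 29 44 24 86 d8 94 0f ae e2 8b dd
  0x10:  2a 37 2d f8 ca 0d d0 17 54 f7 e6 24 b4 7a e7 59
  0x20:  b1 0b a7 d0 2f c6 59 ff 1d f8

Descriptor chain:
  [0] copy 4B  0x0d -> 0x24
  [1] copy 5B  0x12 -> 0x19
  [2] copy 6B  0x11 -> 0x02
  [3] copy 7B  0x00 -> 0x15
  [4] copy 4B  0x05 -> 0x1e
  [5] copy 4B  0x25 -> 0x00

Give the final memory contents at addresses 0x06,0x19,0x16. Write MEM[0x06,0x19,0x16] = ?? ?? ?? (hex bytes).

MEM[0x06,0x19,0x16] = 0d f8 36

#0 dst[0x24+4] := {0xe2,0x8b,0xdd,0x2a}
#1 dst[0x19+5] := {0x2d,0xf8,0xca,0x0d,0xd0}
#2 dst[0x02+6] := {0x37,0x2d,0xf8,0xca,0x0d,0xd0}
#3 dst[0x15+7] := {0x98,0x36,0x37,0x2d,0xf8,0xca,0x0d}
#4 dst[0x1e+4] := {0xca,0x0d,0xd0,0x86}
#5 dst[0x00+4] := {0x8b,0xdd,0x2a,0x1d}
query mem[0x06]=0x0d, mem[0x19]=0xf8, mem[0x16]=0x36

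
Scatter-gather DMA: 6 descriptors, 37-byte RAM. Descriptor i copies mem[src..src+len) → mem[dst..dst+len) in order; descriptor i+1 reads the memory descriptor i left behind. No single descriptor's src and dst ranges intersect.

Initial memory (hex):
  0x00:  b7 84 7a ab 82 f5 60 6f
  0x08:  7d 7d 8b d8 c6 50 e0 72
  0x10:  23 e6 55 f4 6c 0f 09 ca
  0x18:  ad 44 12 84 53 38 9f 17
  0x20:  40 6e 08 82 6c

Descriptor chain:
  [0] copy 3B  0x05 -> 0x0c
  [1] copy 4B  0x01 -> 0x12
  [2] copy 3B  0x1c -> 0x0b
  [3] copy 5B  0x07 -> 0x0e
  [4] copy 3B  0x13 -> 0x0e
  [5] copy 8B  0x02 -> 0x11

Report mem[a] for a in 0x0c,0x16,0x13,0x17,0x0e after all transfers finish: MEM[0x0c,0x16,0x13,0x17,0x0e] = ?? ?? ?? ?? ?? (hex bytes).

D0: mem[0x0c..0x0e] <- [f5 60 6f]
D1: mem[0x12..0x15] <- [84 7a ab 82]
D2: mem[0x0b..0x0d] <- [53 38 9f]
D3: mem[0x0e..0x12] <- [6f 7d 7d 8b 53]
D4: mem[0x0e..0x10] <- [7a ab 82]
D5: mem[0x11..0x18] <- [7a ab 82 f5 60 6f 7d 7d]
query mem[0x0c]=0x38, mem[0x16]=0x6f, mem[0x13]=0x82, mem[0x17]=0x7d, mem[0x0e]=0x7a

MEM[0x0c,0x16,0x13,0x17,0x0e] = 38 6f 82 7d 7a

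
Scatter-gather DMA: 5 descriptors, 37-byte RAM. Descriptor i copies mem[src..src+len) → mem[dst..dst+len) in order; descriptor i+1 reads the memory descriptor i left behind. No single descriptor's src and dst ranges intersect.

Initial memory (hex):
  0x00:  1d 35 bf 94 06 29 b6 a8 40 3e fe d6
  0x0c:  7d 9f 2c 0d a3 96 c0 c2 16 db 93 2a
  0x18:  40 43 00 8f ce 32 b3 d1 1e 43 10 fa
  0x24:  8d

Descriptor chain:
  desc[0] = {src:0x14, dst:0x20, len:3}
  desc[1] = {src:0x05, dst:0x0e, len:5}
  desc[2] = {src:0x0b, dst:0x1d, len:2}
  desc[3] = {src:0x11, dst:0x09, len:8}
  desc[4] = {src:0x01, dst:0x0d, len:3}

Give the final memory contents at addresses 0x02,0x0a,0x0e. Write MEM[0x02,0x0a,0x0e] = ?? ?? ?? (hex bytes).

MEM[0x02,0x0a,0x0e] = bf 3e bf

  after D0: wrote 3B at 0x20 = 16db93
  after D1: wrote 5B at 0x0e = 29b6a8403e
  after D2: wrote 2B at 0x1d = d67d
  after D3: wrote 8B at 0x09 = 403ec216db932a40
  after D4: wrote 3B at 0x0d = 35bf94
query mem[0x02]=0xbf, mem[0x0a]=0x3e, mem[0x0e]=0xbf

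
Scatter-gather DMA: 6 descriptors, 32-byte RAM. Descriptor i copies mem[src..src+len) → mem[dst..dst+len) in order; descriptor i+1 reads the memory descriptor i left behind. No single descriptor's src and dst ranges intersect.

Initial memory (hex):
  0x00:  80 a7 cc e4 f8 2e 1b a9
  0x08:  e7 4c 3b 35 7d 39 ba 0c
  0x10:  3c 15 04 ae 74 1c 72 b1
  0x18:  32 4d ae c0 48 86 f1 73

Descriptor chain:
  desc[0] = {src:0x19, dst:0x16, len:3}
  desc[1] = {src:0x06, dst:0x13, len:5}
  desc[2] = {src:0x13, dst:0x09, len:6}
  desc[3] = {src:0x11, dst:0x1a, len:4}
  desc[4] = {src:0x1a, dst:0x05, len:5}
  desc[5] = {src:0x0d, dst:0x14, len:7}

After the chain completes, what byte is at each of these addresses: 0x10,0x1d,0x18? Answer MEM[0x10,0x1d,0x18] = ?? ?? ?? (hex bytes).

[0] 0x19->0x16 len=3 : 4d ae c0
[1] 0x06->0x13 len=5 : 1b a9 e7 4c 3b
[2] 0x13->0x09 len=6 : 1b a9 e7 4c 3b c0
[3] 0x11->0x1a len=4 : 15 04 1b a9
[4] 0x1a->0x05 len=5 : 15 04 1b a9 f1
[5] 0x0d->0x14 len=7 : 3b c0 0c 3c 15 04 1b
query mem[0x10]=0x3c, mem[0x1d]=0xa9, mem[0x18]=0x15

MEM[0x10,0x1d,0x18] = 3c a9 15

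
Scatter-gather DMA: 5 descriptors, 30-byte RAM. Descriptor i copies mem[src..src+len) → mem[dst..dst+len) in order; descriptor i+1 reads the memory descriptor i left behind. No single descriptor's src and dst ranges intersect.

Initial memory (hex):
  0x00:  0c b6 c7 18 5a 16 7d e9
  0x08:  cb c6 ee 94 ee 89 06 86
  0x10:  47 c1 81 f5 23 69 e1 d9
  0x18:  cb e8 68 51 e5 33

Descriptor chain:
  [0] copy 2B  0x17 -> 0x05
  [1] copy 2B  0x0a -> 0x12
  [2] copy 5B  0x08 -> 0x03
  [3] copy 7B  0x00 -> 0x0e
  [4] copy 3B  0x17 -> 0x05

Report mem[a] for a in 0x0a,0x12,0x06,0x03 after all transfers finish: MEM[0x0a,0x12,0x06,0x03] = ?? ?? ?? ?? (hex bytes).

MEM[0x0a,0x12,0x06,0x03] = ee c6 cb cb

  after D0: wrote 2B at 0x05 = d9cb
  after D1: wrote 2B at 0x12 = ee94
  after D2: wrote 5B at 0x03 = cbc6ee94ee
  after D3: wrote 7B at 0x0e = 0cb6c7cbc6ee94
  after D4: wrote 3B at 0x05 = d9cbe8
query mem[0x0a]=0xee, mem[0x12]=0xc6, mem[0x06]=0xcb, mem[0x03]=0xcb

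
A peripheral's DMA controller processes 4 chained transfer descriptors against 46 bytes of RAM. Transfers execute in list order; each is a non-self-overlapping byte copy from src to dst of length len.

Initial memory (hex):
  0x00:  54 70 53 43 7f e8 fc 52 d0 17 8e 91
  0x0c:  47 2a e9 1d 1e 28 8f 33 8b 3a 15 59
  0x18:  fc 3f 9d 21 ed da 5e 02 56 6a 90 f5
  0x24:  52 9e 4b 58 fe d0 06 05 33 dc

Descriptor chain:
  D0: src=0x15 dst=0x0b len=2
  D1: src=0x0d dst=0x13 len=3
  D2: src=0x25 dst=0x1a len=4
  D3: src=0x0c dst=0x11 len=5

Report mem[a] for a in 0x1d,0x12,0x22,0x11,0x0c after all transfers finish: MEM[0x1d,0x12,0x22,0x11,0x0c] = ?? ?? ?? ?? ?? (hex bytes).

  after D0: wrote 2B at 0x0b = 3a15
  after D1: wrote 3B at 0x13 = 2ae91d
  after D2: wrote 4B at 0x1a = 9e4b58fe
  after D3: wrote 5B at 0x11 = 152ae91d1e
query mem[0x1d]=0xfe, mem[0x12]=0x2a, mem[0x22]=0x90, mem[0x11]=0x15, mem[0x0c]=0x15

MEM[0x1d,0x12,0x22,0x11,0x0c] = fe 2a 90 15 15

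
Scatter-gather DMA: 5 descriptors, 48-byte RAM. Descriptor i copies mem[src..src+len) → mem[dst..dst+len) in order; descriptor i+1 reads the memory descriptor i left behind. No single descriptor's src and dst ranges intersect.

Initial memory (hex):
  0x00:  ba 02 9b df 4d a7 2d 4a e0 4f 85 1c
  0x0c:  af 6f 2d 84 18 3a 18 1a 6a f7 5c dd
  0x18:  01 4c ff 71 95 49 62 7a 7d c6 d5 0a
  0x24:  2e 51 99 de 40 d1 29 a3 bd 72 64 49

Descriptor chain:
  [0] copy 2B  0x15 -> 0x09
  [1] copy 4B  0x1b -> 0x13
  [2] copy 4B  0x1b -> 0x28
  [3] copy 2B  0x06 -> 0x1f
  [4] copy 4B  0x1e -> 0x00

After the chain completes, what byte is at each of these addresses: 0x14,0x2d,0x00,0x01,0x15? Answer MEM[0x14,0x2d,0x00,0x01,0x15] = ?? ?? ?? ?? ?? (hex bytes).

#0 dst[0x09+2] := {0xf7,0x5c}
#1 dst[0x13+4] := {0x71,0x95,0x49,0x62}
#2 dst[0x28+4] := {0x71,0x95,0x49,0x62}
#3 dst[0x1f+2] := {0x2d,0x4a}
#4 dst[0x00+4] := {0x62,0x2d,0x4a,0xc6}
query mem[0x14]=0x95, mem[0x2d]=0x72, mem[0x00]=0x62, mem[0x01]=0x2d, mem[0x15]=0x49

MEM[0x14,0x2d,0x00,0x01,0x15] = 95 72 62 2d 49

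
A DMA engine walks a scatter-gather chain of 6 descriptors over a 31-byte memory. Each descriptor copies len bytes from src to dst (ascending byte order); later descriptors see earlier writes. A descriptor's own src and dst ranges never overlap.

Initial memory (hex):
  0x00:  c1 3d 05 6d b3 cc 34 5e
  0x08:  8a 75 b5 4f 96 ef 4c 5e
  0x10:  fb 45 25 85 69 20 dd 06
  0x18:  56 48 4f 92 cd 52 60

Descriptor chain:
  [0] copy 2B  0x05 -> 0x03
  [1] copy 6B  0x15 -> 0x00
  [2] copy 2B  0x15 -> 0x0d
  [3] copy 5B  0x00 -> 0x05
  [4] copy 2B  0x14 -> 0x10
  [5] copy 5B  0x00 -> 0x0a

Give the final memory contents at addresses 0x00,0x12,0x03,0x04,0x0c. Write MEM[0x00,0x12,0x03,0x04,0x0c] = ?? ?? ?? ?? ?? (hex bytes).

#0 dst[0x03+2] := {0xcc,0x34}
#1 dst[0x00+6] := {0x20,0xdd,0x06,0x56,0x48,0x4f}
#2 dst[0x0d+2] := {0x20,0xdd}
#3 dst[0x05+5] := {0x20,0xdd,0x06,0x56,0x48}
#4 dst[0x10+2] := {0x69,0x20}
#5 dst[0x0a+5] := {0x20,0xdd,0x06,0x56,0x48}
query mem[0x00]=0x20, mem[0x12]=0x25, mem[0x03]=0x56, mem[0x04]=0x48, mem[0x0c]=0x06

MEM[0x00,0x12,0x03,0x04,0x0c] = 20 25 56 48 06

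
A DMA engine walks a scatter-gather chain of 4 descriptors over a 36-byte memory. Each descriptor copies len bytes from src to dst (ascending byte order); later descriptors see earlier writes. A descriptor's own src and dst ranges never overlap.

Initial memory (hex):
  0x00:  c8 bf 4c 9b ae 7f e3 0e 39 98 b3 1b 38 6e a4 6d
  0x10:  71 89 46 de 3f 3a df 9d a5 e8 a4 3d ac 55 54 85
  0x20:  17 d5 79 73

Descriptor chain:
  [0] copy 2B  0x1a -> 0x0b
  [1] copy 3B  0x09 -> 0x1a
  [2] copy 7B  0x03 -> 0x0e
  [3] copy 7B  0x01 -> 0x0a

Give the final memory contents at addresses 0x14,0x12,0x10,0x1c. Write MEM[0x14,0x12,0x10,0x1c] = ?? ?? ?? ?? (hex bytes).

MEM[0x14,0x12,0x10,0x1c] = 98 0e 0e a4

[0] 0x1a->0x0b len=2 : a4 3d
[1] 0x09->0x1a len=3 : 98 b3 a4
[2] 0x03->0x0e len=7 : 9b ae 7f e3 0e 39 98
[3] 0x01->0x0a len=7 : bf 4c 9b ae 7f e3 0e
query mem[0x14]=0x98, mem[0x12]=0x0e, mem[0x10]=0x0e, mem[0x1c]=0xa4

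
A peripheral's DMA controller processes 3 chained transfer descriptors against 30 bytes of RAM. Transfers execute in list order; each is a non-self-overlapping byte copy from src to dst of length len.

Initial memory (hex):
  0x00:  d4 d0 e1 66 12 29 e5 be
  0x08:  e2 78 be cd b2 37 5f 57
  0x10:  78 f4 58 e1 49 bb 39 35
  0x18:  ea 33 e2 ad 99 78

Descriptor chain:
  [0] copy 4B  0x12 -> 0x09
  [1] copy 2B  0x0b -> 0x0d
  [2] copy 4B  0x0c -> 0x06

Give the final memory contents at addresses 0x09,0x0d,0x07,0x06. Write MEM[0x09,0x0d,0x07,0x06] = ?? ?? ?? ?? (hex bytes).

MEM[0x09,0x0d,0x07,0x06] = 57 49 49 bb

D0: mem[0x09..0x0c] <- [58 e1 49 bb]
D1: mem[0x0d..0x0e] <- [49 bb]
D2: mem[0x06..0x09] <- [bb 49 bb 57]
query mem[0x09]=0x57, mem[0x0d]=0x49, mem[0x07]=0x49, mem[0x06]=0xbb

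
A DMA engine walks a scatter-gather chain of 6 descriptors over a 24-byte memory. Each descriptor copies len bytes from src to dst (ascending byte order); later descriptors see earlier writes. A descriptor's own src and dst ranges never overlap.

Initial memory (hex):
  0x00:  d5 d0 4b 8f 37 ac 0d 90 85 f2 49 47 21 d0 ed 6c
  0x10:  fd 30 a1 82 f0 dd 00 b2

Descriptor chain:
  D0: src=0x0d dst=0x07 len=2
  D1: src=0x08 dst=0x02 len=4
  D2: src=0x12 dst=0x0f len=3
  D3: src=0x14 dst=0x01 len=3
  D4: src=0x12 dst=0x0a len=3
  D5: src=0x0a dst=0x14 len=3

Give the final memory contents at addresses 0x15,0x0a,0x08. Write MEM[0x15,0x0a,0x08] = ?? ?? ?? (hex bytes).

#0 dst[0x07+2] := {0xd0,0xed}
#1 dst[0x02+4] := {0xed,0xf2,0x49,0x47}
#2 dst[0x0f+3] := {0xa1,0x82,0xf0}
#3 dst[0x01+3] := {0xf0,0xdd,0x00}
#4 dst[0x0a+3] := {0xa1,0x82,0xf0}
#5 dst[0x14+3] := {0xa1,0x82,0xf0}
query mem[0x15]=0x82, mem[0x0a]=0xa1, mem[0x08]=0xed

MEM[0x15,0x0a,0x08] = 82 a1 ed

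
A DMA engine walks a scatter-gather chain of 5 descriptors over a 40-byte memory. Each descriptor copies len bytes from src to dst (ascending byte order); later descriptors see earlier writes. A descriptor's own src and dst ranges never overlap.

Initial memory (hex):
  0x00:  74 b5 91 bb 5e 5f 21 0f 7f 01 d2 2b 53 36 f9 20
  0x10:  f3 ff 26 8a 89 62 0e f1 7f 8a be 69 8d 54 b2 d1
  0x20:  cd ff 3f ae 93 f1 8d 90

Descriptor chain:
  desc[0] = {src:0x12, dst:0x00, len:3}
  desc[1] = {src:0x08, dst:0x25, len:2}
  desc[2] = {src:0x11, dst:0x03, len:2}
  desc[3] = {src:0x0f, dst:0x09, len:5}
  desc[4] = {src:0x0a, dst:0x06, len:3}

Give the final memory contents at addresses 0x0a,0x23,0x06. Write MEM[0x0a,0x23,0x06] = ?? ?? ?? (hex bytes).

MEM[0x0a,0x23,0x06] = f3 ae f3

  after D0: wrote 3B at 0x00 = 268a89
  after D1: wrote 2B at 0x25 = 7f01
  after D2: wrote 2B at 0x03 = ff26
  after D3: wrote 5B at 0x09 = 20f3ff268a
  after D4: wrote 3B at 0x06 = f3ff26
query mem[0x0a]=0xf3, mem[0x23]=0xae, mem[0x06]=0xf3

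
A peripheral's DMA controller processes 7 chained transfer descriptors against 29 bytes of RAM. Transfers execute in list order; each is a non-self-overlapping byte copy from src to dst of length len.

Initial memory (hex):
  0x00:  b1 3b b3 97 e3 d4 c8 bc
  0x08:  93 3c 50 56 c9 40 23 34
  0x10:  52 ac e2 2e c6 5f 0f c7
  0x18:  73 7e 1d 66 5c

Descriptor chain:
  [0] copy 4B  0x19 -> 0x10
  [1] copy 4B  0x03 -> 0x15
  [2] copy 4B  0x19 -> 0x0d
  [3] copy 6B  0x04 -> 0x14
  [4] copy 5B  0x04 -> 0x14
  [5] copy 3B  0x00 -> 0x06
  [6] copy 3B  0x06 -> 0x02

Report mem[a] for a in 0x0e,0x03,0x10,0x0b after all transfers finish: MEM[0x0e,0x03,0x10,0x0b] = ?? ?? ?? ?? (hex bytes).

  after D0: wrote 4B at 0x10 = 7e1d665c
  after D1: wrote 4B at 0x15 = 97e3d4c8
  after D2: wrote 4B at 0x0d = 7e1d665c
  after D3: wrote 6B at 0x14 = e3d4c8bc933c
  after D4: wrote 5B at 0x14 = e3d4c8bc93
  after D5: wrote 3B at 0x06 = b13bb3
  after D6: wrote 3B at 0x02 = b13bb3
query mem[0x0e]=0x1d, mem[0x03]=0x3b, mem[0x10]=0x5c, mem[0x0b]=0x56

MEM[0x0e,0x03,0x10,0x0b] = 1d 3b 5c 56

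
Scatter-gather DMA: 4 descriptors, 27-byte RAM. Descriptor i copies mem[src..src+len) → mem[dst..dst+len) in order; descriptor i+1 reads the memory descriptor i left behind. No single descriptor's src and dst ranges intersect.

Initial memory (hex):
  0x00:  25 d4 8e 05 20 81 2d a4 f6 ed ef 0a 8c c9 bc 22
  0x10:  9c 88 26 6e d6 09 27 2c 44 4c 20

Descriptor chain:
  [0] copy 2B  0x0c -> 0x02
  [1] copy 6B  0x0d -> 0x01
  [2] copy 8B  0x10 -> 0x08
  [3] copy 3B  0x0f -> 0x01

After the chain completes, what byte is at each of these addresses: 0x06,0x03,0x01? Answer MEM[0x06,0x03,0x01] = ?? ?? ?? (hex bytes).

#0 dst[0x02+2] := {0x8c,0xc9}
#1 dst[0x01+6] := {0xc9,0xbc,0x22,0x9c,0x88,0x26}
#2 dst[0x08+8] := {0x9c,0x88,0x26,0x6e,0xd6,0x09,0x27,0x2c}
#3 dst[0x01+3] := {0x2c,0x9c,0x88}
query mem[0x06]=0x26, mem[0x03]=0x88, mem[0x01]=0x2c

MEM[0x06,0x03,0x01] = 26 88 2c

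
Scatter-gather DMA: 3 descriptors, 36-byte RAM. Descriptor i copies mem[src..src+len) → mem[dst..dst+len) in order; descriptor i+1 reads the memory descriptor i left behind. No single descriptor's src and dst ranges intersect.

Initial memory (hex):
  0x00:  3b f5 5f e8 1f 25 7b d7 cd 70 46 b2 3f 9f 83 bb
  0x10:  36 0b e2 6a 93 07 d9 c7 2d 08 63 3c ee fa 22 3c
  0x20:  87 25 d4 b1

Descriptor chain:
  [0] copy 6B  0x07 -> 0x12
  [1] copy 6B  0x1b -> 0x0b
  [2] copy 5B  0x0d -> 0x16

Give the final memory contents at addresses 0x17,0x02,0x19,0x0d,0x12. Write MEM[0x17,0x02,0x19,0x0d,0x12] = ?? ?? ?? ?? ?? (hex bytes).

#0 dst[0x12+6] := {0xd7,0xcd,0x70,0x46,0xb2,0x3f}
#1 dst[0x0b+6] := {0x3c,0xee,0xfa,0x22,0x3c,0x87}
#2 dst[0x16+5] := {0xfa,0x22,0x3c,0x87,0x0b}
query mem[0x17]=0x22, mem[0x02]=0x5f, mem[0x19]=0x87, mem[0x0d]=0xfa, mem[0x12]=0xd7

MEM[0x17,0x02,0x19,0x0d,0x12] = 22 5f 87 fa d7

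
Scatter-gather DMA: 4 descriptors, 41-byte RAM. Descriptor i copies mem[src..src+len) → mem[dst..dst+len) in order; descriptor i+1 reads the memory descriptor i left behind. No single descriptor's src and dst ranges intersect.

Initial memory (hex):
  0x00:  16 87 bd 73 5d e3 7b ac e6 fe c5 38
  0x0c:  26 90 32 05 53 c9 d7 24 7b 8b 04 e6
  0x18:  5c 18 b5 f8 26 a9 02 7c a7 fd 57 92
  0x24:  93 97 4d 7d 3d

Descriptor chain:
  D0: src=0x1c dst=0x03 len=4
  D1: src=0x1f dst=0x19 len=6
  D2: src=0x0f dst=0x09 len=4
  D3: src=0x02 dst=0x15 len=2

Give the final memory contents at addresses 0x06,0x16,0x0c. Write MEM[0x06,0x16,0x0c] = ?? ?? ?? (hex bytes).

MEM[0x06,0x16,0x0c] = 7c 26 d7

#0 dst[0x03+4] := {0x26,0xa9,0x02,0x7c}
#1 dst[0x19+6] := {0x7c,0xa7,0xfd,0x57,0x92,0x93}
#2 dst[0x09+4] := {0x05,0x53,0xc9,0xd7}
#3 dst[0x15+2] := {0xbd,0x26}
query mem[0x06]=0x7c, mem[0x16]=0x26, mem[0x0c]=0xd7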